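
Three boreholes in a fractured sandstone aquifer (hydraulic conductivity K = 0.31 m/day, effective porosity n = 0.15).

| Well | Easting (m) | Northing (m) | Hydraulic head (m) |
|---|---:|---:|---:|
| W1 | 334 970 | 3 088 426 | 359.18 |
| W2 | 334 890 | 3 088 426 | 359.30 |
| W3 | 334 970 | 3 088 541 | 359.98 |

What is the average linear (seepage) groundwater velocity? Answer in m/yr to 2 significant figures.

∂h/∂x = (359.30 − 359.18) / (334890 − 334970) = -0.001500
∂h/∂y = (359.98 − 359.18) / (3088541 − 3088426) = +0.006957
|∇h| = √(-0.001500² + 0.006957²) = 0.007117
Seepage velocity v = K·i/n = 0.31 × 0.007117 / 0.15 = 0.01471 m/day = 5.373 m/yr.

5.4 m/yr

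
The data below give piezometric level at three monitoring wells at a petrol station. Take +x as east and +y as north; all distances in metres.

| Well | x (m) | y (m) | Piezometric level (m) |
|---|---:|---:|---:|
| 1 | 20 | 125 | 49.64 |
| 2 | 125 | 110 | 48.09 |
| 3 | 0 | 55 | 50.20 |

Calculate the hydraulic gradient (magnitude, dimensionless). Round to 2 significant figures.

0.016

Three-point gradient (reference 1): Δ to 2 = (105, -15, -1.55), Δ to 3 = (-20, -70, +0.56).
∂h/∂x = -0.01528, ∂h/∂y = -0.003634 (det = -7650).
|∇h| = √(-0.01528² + -0.003634²) = 0.01571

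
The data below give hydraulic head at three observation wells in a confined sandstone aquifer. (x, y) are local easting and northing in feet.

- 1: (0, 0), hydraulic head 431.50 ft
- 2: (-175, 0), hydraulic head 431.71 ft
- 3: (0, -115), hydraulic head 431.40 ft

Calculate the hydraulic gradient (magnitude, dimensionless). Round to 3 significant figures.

∂h/∂x = (431.71 − 431.50) / (-175 − 0) = -0.001200
∂h/∂y = (431.40 − 431.50) / (-115 − 0) = +0.0008696
|∇h| = √(-0.001200² + 0.0008696²) = 0.001482

0.00148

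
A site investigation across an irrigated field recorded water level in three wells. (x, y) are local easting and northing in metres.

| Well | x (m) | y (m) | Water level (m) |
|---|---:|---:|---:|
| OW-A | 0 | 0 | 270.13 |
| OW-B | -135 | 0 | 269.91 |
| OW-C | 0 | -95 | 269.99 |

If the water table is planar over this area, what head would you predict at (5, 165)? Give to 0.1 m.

270.4 m

∂h/∂x = (269.91 − 270.13) / (-135 − 0) = +0.001630
∂h/∂y = (269.99 − 270.13) / (-95 − 0) = +0.001474
h(5, 165) = 270.13 + (+0.001630)·(5) + (+0.001474)·(165) = 270.13 +0.008 +0.243 = 270.381 m.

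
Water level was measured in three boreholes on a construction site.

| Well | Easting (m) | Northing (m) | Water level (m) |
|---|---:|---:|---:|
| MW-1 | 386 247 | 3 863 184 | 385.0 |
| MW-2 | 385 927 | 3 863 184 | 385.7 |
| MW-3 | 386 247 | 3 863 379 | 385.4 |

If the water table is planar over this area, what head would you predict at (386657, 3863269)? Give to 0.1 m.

∂h/∂x = (385.7 − 385.0) / (385927 − 386247) = -0.002187
∂h/∂y = (385.4 − 385.0) / (3863379 − 3863184) = +0.002051
h(386657, 3863269) = 385.0 + (-0.002187)·(410) + (+0.002051)·(85) = 385.0 -0.897 +0.174 = 384.277 m.

384.3 m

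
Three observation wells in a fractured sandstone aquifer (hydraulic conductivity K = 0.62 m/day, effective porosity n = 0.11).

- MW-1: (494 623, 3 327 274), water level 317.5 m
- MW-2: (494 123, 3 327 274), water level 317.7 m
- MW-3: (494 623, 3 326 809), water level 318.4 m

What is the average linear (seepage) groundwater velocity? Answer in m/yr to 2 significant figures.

∂h/∂x = (317.7 − 317.5) / (494123 − 494623) = -0.0004000
∂h/∂y = (318.4 − 317.5) / (3326809 − 3327274) = -0.001935
|∇h| = √(-0.0004000² + -0.001935²) = 0.001976
Seepage velocity v = K·i/n = 0.62 × 0.001976 / 0.11 = 0.01114 m/day = 4.069 m/yr.

4.1 m/yr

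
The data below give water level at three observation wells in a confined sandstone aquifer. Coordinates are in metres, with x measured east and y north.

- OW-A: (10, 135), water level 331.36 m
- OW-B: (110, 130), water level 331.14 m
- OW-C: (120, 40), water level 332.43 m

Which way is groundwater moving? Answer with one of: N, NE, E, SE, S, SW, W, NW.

N

Differences from OW-A: to OW-B (Δx, Δy, Δh) = (100, -5, -0.22); to OW-C = (110, -95, +1.07).
Determinant of the coordinate differences = 100·(-95) − 110·(-5) = -8950.
∂h/∂x = [(-0.22)·(-95) − (+1.07)·(-5)] / -8950 = -0.002933
∂h/∂y = [100·(+1.07) − 110·(-0.22)] / -8950 = -0.01466
Flow = −∇h = (+0.002933 east, +0.01466 north), which points north.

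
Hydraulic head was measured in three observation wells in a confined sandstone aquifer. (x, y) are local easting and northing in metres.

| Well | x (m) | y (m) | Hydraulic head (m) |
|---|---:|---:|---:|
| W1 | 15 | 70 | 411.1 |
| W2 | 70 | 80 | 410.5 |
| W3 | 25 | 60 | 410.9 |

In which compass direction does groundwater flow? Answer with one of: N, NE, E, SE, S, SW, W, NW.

With h = a·x + b·y + c and W1 as origin, the differences give:
  55·a + 10·b = -0.6
  10·a + (-10)·b = -0.2
Eliminate b (×(-10) and ×10, subtract): -650·a = 8.00 → a = ∂h/∂x = -0.01231
Back-substitute: b = ∂h/∂y = +0.007692.
Flow = −∇h = (+0.01231 east, -0.007692 north), which points southeast.

SE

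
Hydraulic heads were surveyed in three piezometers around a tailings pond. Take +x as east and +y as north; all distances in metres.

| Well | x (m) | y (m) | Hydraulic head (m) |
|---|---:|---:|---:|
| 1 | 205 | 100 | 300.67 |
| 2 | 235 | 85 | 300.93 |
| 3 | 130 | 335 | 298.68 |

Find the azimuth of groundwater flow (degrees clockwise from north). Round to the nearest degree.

With h = a·x + b·y + c and 1 as origin, the differences give:
  30·a + (-15)·b = +0.26
  (-75)·a + 235·b = -1.99
Eliminate b (×235 and ×(-15), subtract): 5925·a = 31.250 → a = ∂h/∂x = +0.005274
Back-substitute: b = ∂h/∂y = -0.006785.
Flow direction (−∇h) has components (-0.005274 E, +0.006785 N).
Azimuth = atan2(E, N) = atan2(-0.005274, +0.006785) = 322.1° ≈ 322°.

322°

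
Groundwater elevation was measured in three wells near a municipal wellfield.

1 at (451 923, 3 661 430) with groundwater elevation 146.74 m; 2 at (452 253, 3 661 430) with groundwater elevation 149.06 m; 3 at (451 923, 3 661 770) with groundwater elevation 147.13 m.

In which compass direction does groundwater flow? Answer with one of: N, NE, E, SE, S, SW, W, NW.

W

∂h/∂x = (149.06 − 146.74) / (452253 − 451923) = +0.007030
∂h/∂y = (147.13 − 146.74) / (3661770 − 3661430) = +0.001147
Flow = −∇h = (-0.007030 east, -0.001147 north), which points west.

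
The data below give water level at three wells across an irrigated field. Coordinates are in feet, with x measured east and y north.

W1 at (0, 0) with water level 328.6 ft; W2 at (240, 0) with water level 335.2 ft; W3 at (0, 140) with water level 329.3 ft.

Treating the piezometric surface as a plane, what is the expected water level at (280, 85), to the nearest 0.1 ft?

∂h/∂x = (335.2 − 328.6) / (240 − 0) = +0.02750
∂h/∂y = (329.3 − 328.6) / (140 − 0) = +0.005000
h(280, 85) = 328.6 + (+0.02750)·(280) + (+0.005000)·(85) = 328.6 +7.700 +0.425 = 336.725 ft.

336.7 ft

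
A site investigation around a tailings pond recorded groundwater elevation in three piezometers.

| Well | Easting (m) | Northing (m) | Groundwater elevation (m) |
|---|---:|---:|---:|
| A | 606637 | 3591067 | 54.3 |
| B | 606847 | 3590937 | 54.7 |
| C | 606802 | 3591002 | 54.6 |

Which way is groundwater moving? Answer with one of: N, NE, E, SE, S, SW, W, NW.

W

Differences from A: to B (Δx, Δy, Δh) = (210, -130, +0.4); to C = (165, -65, +0.3).
Determinant of the coordinate differences = 210·(-65) − 165·(-130) = 7800.
∂h/∂x = [(+0.4)·(-65) − (+0.3)·(-130)] / 7800 = +0.001667
∂h/∂y = [210·(+0.3) − 165·(+0.4)] / 7800 = -0.0003846
Flow = −∇h = (-0.001667 east, +0.0003846 north), which points west.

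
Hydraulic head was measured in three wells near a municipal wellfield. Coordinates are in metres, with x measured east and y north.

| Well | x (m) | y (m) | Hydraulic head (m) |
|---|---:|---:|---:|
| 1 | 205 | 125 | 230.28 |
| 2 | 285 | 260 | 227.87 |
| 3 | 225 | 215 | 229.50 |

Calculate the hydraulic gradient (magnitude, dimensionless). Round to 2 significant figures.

Three-point gradient (reference 1): Δ to 2 = (80, 135, -2.41), Δ to 3 = (20, 90, -0.78).
∂h/∂x = -0.02480, ∂h/∂y = -0.003156 (det = 4500).
|∇h| = √(-0.02480² + -0.003156²) = 0.025

0.025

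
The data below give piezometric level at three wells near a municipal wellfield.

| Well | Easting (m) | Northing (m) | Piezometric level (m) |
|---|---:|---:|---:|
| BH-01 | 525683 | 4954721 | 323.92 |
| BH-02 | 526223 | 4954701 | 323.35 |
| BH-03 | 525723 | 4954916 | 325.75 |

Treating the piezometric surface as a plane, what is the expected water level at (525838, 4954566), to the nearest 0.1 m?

Differences from BH-01: to BH-02 (Δx, Δy, Δh) = (540, -20, -0.57); to BH-03 = (40, 195, +1.83).
Determinant of the coordinate differences = 540·195 − 40·(-20) = 106100.
∂h/∂x = [(-0.57)·195 − (+1.83)·(-20)] / 106100 = -0.0007026
∂h/∂y = [540·(+1.83) − 40·(-0.57)] / 106100 = +0.009529
h(525838, 4954566) = 323.92 + (-0.0007026)·(155) + (+0.009529)·(-155) = 323.92 -0.109 -1.477 = 322.334 m.

322.3 m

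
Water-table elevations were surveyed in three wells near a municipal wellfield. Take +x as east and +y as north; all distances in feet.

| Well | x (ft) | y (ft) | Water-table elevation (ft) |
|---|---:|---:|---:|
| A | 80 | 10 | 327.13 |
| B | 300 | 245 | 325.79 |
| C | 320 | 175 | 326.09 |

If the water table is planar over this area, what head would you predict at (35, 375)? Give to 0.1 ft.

325.5 ft

Differences from A: to B (Δx, Δy, Δh) = (220, 235, -1.34); to C = (240, 165, -1.04).
Determinant of the coordinate differences = 220·165 − 240·235 = -20100.
∂h/∂x = [(-1.34)·165 − (-1.04)·235] / -20100 = -0.001159
∂h/∂y = [220·(-1.04) − 240·(-1.34)] / -20100 = -0.004617
h(35, 375) = 327.13 + (-0.001159)·(-45) + (-0.004617)·(365) = 327.13 +0.052 -1.685 = 325.497 ft.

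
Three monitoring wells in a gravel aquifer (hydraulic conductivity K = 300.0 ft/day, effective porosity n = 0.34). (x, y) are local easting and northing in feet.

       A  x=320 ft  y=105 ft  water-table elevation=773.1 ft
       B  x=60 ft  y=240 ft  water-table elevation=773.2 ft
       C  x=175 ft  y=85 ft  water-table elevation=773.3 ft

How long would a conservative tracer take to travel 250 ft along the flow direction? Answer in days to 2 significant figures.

150 days

Differences from A: to B (Δx, Δy, Δh) = (-260, 135, +0.1); to C = (-145, -20, +0.2).
Solve a·Δx + b·Δy = Δh: det = (-260)·(-20) − (-145)·135 = 24775.
∂h/∂x = [(+0.1)·(-20) − (+0.2)·135] / 24775 = -0.001171
∂h/∂y = [(-260)·(+0.2) − (-145)·(+0.1)] / 24775 = -0.001514
|∇h| = √(-0.001171² + -0.001514²) = 0.001914
Seepage velocity v = K·i/n = 300.0 × 0.001914 / 0.34 = 1.689 ft/day.
t = 250 / 1.689 = 148 days.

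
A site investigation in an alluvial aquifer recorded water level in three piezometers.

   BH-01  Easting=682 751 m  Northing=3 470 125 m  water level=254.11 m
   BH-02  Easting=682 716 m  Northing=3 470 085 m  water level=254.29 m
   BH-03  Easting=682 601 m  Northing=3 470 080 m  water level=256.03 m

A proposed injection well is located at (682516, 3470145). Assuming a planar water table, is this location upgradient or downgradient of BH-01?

upgradient

Taking BH-01 as reference: BH-02−BH-01 = (-35, -40, +0.18); BH-03−BH-01 = (-150, -45, +1.92).
Determinant of the coordinate differences = (-35)·(-45) − (-150)·(-40) = -4425.
∂h/∂x = [(+0.18)·(-45) − (+1.92)·(-40)] / -4425 = -0.01553
∂h/∂y = [(-35)·(+1.92) − (-150)·(+0.18)] / -4425 = +0.009085
Head at (682516, 3470145) = 254.11 + (-0.01553)·(-235) + (+0.009085)·(20) = 257.94 m.
That is higher than the 254.11 m at BH-01, so the point is upgradient.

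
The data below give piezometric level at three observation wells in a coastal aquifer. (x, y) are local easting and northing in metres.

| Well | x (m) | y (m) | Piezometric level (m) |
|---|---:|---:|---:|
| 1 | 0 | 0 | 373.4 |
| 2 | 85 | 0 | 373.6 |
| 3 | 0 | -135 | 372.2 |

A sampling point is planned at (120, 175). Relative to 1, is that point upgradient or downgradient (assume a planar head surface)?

upgradient

∂h/∂x = (373.6 − 373.4) / (85 − 0) = +0.002353
∂h/∂y = (372.2 − 373.4) / (-135 − 0) = +0.008889
Head at (120, 175) = 373.4 + (+0.002353)·(120) + (+0.008889)·(175) = 375.24 m.
That is higher than the 373.4 m at 1, so the point is upgradient.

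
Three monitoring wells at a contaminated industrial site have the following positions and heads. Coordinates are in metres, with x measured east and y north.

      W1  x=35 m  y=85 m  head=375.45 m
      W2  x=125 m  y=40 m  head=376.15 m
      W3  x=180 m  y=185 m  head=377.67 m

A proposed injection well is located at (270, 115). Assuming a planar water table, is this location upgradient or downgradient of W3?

upgradient

Differences from W1: to W2 (Δx, Δy, Δh) = (90, -45, +0.70); to W3 = (145, 100, +2.22).
Determinant of the coordinate differences = 90·100 − 145·(-45) = 15525.
∂h/∂x = [(+0.70)·100 − (+2.22)·(-45)] / 15525 = +0.01094
∂h/∂y = [90·(+2.22) − 145·(+0.70)] / 15525 = +0.006332
Head at (270, 115) = 375.45 + (+0.01094)·(235) + (+0.006332)·(30) = 378.21 m.
That is higher than the 377.67 m at W3, so the point is upgradient.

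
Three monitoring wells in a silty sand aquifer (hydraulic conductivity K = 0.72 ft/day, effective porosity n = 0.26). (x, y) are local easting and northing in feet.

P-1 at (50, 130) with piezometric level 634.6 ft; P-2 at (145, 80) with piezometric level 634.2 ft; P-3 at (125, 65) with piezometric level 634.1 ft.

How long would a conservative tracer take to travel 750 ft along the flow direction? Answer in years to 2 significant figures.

With h = a·x + b·y + c and P-1 as origin, the differences give:
  95·a + (-50)·b = -0.4
  75·a + (-65)·b = -0.5
Eliminate b (×(-65) and ×(-50), subtract): -2425·a = 1.00 → a = ∂h/∂x = -0.0004124
Back-substitute: b = ∂h/∂y = +0.007216.
|∇h| = √(-0.0004124² + 0.007216²) = 0.007228
Seepage velocity v = K·i/n = 0.72 × 0.007228 / 0.26 = 0.02002 ft/day.
t = 750 / 0.02002 = 3.746e+04 days = 103 years.

100 years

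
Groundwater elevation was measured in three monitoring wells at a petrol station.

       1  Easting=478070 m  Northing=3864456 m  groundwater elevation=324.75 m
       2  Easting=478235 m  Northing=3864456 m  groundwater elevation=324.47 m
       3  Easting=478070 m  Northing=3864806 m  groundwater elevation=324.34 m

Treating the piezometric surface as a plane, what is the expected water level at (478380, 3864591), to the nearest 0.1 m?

∂h/∂x = (324.47 − 324.75) / (478235 − 478070) = -0.001697
∂h/∂y = (324.34 − 324.75) / (3864806 − 3864456) = -0.001171
h(478380, 3864591) = 324.75 + (-0.001697)·(310) + (-0.001171)·(135) = 324.75 -0.526 -0.158 = 324.066 m.

324.1 m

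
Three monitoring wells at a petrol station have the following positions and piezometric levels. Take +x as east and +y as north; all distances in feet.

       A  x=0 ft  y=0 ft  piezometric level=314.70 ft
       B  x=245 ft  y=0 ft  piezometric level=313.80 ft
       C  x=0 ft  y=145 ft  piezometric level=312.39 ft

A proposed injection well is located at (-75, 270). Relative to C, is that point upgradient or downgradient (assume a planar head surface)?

∂h/∂x = (313.80 − 314.70) / (245 − 0) = -0.003673
∂h/∂y = (312.39 − 314.70) / (145 − 0) = -0.01593
Head at (-75, 270) = 314.70 + (-0.003673)·(-75) + (-0.01593)·(270) = 310.67 ft.
That is lower than the 312.39 ft at C, so the point is downgradient.

downgradient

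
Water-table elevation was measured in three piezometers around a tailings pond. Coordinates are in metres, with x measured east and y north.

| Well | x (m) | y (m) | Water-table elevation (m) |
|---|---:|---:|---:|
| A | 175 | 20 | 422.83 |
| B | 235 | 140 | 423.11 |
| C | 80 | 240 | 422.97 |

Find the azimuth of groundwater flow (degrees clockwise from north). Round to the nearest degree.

232°

Taking A as reference: B−A = (60, 120, +0.28); C−A = (-95, 220, +0.14).
Determinant of the coordinate differences = 60·220 − (-95)·120 = 24600.
∂h/∂x = [(+0.28)·220 − (+0.14)·120] / 24600 = +0.001821
∂h/∂y = [60·(+0.14) − (-95)·(+0.28)] / 24600 = +0.001423
Flow direction (−∇h) has components (-0.001821 E, -0.001423 N).
Azimuth = atan2(E, N) = atan2(-0.001821, -0.001423) = 232.0° ≈ 232°.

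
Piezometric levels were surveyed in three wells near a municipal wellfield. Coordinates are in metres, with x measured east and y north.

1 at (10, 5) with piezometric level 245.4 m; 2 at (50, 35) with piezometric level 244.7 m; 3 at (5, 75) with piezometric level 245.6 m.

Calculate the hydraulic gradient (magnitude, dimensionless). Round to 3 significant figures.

0.0187

Taking 1 as reference: 2−1 = (40, 30, -0.7); 3−1 = (-5, 70, +0.2).
Determinant of the coordinate differences = 40·70 − (-5)·30 = 2950.
∂h/∂x = [(-0.7)·70 − (+0.2)·30] / 2950 = -0.01864
∂h/∂y = [40·(+0.2) − (-5)·(-0.7)] / 2950 = +0.001525
|∇h| = √(-0.01864² + 0.001525²) = 0.0187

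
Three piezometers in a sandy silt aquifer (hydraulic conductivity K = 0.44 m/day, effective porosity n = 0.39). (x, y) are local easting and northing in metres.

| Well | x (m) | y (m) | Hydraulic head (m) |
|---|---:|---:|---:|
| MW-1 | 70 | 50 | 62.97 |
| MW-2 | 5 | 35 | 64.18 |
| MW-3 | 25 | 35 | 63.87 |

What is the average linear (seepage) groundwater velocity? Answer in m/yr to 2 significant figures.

8.5 m/yr

Differences from MW-1: to MW-2 (Δx, Δy, Δh) = (-65, -15, +1.21); to MW-3 = (-45, -15, +0.90).
Solve a·Δx + b·Δy = Δh: det = (-65)·(-15) − (-45)·(-15) = 300.
∂h/∂x = [(+1.21)·(-15) − (+0.90)·(-15)] / 300 = -0.01550
∂h/∂y = [(-65)·(+0.90) − (-45)·(+1.21)] / 300 = -0.01350
|∇h| = √(-0.01550² + -0.01350²) = 0.02055
Seepage velocity v = K·i/n = 0.44 × 0.02055 / 0.39 = 0.02318 m/day = 8.466 m/yr.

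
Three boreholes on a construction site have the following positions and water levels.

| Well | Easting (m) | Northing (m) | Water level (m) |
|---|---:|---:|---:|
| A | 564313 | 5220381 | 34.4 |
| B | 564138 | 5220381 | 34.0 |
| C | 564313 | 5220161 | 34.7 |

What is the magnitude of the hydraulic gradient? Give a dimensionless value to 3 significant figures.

0.00266

∂h/∂x = (34.0 − 34.4) / (564138 − 564313) = +0.002286
∂h/∂y = (34.7 − 34.4) / (5220161 − 5220381) = -0.001364
|∇h| = √(0.002286² + -0.001364²) = 0.002662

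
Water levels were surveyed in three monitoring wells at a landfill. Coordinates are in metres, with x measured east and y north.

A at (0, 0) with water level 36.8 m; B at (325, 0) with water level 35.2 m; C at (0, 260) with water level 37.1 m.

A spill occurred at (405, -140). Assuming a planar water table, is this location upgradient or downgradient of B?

∂h/∂x = (35.2 − 36.8) / (325 − 0) = -0.004923
∂h/∂y = (37.1 − 36.8) / (260 − 0) = +0.001154
Head at (405, -140) = 36.8 + (-0.004923)·(405) + (+0.001154)·(-140) = 34.64 m.
That is lower than the 35.2 m at B, so the point is downgradient.

downgradient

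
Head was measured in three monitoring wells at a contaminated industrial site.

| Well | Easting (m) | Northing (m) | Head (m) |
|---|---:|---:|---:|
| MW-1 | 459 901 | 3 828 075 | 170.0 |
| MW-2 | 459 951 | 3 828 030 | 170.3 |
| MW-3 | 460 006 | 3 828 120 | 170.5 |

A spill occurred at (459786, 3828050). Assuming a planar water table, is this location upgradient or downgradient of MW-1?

downgradient

Taking MW-1 as reference: MW-2−MW-1 = (50, -45, +0.3); MW-3−MW-1 = (105, 45, +0.5).
Determinant of the coordinate differences = 50·45 − 105·(-45) = 6975.
∂h/∂x = [(+0.3)·45 − (+0.5)·(-45)] / 6975 = +0.005161
∂h/∂y = [50·(+0.5) − 105·(+0.3)] / 6975 = -0.0009319
Head at (459786, 3828050) = 170.0 + (+0.005161)·(-115) + (-0.0009319)·(-25) = 169.43 m.
That is lower than the 170.0 m at MW-1, so the point is downgradient.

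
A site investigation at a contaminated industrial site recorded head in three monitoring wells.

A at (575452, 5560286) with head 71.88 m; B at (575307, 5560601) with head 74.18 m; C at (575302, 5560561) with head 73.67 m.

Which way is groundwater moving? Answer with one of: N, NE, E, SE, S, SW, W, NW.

SW

With h = a·x + b·y + c and A as origin, the differences give:
  (-145)·a + 315·b = +2.30
  (-150)·a + 275·b = +1.79
Eliminate b (×275 and ×315, subtract): 7375·a = 68.650 → a = ∂h/∂x = +0.009308
Back-substitute: b = ∂h/∂y = +0.01159.
Flow = −∇h = (-0.009308 east, -0.01159 north), which points southwest.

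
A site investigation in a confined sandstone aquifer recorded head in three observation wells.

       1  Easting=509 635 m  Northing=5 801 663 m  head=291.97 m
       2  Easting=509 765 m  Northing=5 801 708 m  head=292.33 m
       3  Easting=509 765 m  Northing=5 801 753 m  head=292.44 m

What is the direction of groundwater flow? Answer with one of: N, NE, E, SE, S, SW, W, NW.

SW

Three-point gradient (reference 1): Δ to 2 = (130, 45, +0.36), Δ to 3 = (130, 90, +0.47).
∂h/∂x = +0.001923, ∂h/∂y = +0.002444 (det = 5850).
Flow = −∇h = (-0.001923 east, -0.002444 north), which points southwest.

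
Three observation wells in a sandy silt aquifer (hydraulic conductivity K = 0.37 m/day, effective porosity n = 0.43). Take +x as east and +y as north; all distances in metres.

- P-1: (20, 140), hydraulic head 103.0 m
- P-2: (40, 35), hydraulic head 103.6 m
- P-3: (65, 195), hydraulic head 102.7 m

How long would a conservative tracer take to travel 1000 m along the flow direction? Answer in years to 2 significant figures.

Differences from P-1: to P-2 (Δx, Δy, Δh) = (20, -105, +0.6); to P-3 = (45, 55, -0.3).
Solve a·Δx + b·Δy = Δh: det = 20·55 − 45·(-105) = 5825.
∂h/∂x = [(+0.6)·55 − (-0.3)·(-105)] / 5825 = +0.0002575
∂h/∂y = [20·(-0.3) − 45·(+0.6)] / 5825 = -0.005665
|∇h| = √(0.0002575² + -0.005665²) = 0.005671
Seepage velocity v = K·i/n = 0.37 × 0.005671 / 0.43 = 0.00488 m/day.
t = 1000 / 0.00488 = 2.049e+05 days = 561 years.

560 years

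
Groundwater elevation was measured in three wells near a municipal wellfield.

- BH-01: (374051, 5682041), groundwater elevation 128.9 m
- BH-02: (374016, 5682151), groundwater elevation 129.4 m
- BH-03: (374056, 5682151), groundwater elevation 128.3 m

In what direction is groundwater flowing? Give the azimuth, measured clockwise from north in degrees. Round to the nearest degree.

081°

Taking BH-01 as reference: BH-02−BH-01 = (-35, 110, +0.5); BH-03−BH-01 = (5, 110, -0.6).
Solve a·Δx + b·Δy = Δh: det = (-35)·110 − 5·110 = -4400.
∂h/∂x = [(+0.5)·110 − (-0.6)·110] / -4400 = -0.02750
∂h/∂y = [(-35)·(-0.6) − 5·(+0.5)] / -4400 = -0.004205
Flow direction (−∇h) has components (+0.02750 E, +0.004205 N).
Azimuth = atan2(E, N) = atan2(+0.02750, +0.004205) = 81.3° ≈ 081°.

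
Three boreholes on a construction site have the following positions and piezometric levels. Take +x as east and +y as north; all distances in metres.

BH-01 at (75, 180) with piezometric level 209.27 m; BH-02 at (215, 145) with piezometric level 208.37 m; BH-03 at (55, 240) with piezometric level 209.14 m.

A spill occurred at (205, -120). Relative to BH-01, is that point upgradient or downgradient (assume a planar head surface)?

Taking BH-01 as reference: BH-02−BH-01 = (140, -35, -0.90); BH-03−BH-01 = (-20, 60, -0.13).
Determinant of the coordinate differences = 140·60 − (-20)·(-35) = 7700.
∂h/∂x = [(-0.90)·60 − (-0.13)·(-35)] / 7700 = -0.007604
∂h/∂y = [140·(-0.13) − (-20)·(-0.90)] / 7700 = -0.004701
Head at (205, -120) = 209.27 + (-0.007604)·(130) + (-0.004701)·(-300) = 209.69 m.
That is higher than the 209.27 m at BH-01, so the point is upgradient.

upgradient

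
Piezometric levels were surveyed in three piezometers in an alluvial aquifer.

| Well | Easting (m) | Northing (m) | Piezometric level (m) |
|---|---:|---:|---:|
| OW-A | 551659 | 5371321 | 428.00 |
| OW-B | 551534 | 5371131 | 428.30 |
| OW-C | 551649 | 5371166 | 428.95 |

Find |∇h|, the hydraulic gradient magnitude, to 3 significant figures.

Differences from OW-A: to OW-B (Δx, Δy, Δh) = (-125, -190, +0.30); to OW-C = (-10, -155, +0.95).
Determinant of the coordinate differences = (-125)·(-155) − (-10)·(-190) = 17475.
∂h/∂x = [(+0.30)·(-155) − (+0.95)·(-190)] / 17475 = +0.007668
∂h/∂y = [(-125)·(+0.95) − (-10)·(+0.30)] / 17475 = -0.006624
|∇h| = √(0.007668² + -0.006624²) = 0.01013

0.0101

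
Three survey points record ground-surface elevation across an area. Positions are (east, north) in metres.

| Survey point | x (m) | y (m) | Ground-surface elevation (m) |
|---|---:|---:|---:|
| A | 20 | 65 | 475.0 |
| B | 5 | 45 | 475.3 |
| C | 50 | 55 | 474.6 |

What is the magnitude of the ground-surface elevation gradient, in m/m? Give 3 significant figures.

Taking A as reference: B−A = (-15, -20, +0.3); C−A = (30, -10, -0.4).
Determinant of the coordinate differences = (-15)·(-10) − 30·(-20) = 750.
∂z/∂x = [(+0.3)·(-10) − (-0.4)·(-20)] / 750 = -0.01467
∂z/∂y = [(-15)·(-0.4) − 30·(+0.3)] / 750 = -0.004000
|∇f| = √(-0.01467² + -0.004000²) = 0.01521 m/m

0.0152 m/m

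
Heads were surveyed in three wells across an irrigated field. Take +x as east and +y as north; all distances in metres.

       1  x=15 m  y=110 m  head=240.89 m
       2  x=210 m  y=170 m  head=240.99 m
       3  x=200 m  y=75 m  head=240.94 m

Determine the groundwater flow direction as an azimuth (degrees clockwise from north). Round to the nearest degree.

217°

Differences from 1: to 2 (Δx, Δy, Δh) = (195, 60, +0.10); to 3 = (185, -35, +0.05).
Solve a·Δx + b·Δy = Δh: det = 195·(-35) − 185·60 = -17925.
∂h/∂x = [(+0.10)·(-35) − (+0.05)·60] / -17925 = +0.0003626
∂h/∂y = [195·(+0.05) − 185·(+0.10)] / -17925 = +0.0004881
Flow direction (−∇h) has components (-0.0003626 E, -0.0004881 N).
Azimuth = atan2(E, N) = atan2(-0.0003626, -0.0004881) = 216.6° ≈ 217°.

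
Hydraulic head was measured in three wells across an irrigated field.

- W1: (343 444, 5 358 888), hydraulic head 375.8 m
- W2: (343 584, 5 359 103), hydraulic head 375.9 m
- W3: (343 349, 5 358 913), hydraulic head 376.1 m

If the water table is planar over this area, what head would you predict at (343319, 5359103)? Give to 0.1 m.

376.6 m

Taking W1 as reference: W2−W1 = (140, 215, +0.1); W3−W1 = (-95, 25, +0.3).
Solve a·Δx + b·Δy = Δh: det = 140·25 − (-95)·215 = 23925.
∂h/∂x = [(+0.1)·25 − (+0.3)·215] / 23925 = -0.002591
∂h/∂y = [140·(+0.3) − (-95)·(+0.1)] / 23925 = +0.002153
h(343319, 5359103) = 375.8 + (-0.002591)·(-125) + (+0.002153)·(215) = 375.8 +0.324 +0.463 = 376.587 m.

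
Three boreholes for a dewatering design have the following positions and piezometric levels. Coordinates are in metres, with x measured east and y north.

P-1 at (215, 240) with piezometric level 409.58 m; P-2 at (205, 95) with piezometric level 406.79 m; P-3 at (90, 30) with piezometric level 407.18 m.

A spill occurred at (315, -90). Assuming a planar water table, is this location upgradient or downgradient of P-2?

downgradient

With h = a·x + b·y + c and P-1 as origin, the differences give:
  (-10)·a + (-145)·b = -2.79
  (-125)·a + (-210)·b = -2.40
Eliminate b (×(-210) and ×(-145), subtract): -16025·a = 237.900 → a = ∂h/∂x = -0.01485
Back-substitute: b = ∂h/∂y = +0.02027.
Head at (315, -90) = 409.58 + (-0.01485)·(100) + (+0.02027)·(-330) = 401.41 m.
That is lower than the 406.79 m at P-2, so the point is downgradient.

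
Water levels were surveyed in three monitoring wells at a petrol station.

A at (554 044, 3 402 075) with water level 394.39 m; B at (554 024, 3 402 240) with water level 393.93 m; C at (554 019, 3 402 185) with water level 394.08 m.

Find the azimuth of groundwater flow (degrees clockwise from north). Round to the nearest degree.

354°

Taking A as reference: B−A = (-20, 165, -0.46); C−A = (-25, 110, -0.31).
Solve a·Δx + b·Δy = Δh: det = (-20)·110 − (-25)·165 = 1925.
∂h/∂x = [(-0.46)·110 − (-0.31)·165] / 1925 = +0.0002857
∂h/∂y = [(-20)·(-0.31) − (-25)·(-0.46)] / 1925 = -0.002753
Flow direction (−∇h) has components (-0.0002857 E, +0.002753 N).
Azimuth = atan2(E, N) = atan2(-0.0002857, +0.002753) = 354.1° ≈ 354°.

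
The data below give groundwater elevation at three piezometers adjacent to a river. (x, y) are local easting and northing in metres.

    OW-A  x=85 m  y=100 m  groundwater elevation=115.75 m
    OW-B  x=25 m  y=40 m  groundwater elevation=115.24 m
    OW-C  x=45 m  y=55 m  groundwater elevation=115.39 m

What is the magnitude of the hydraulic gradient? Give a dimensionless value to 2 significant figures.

Three-point gradient (reference OW-A): Δ to OW-B = (-60, -60, -0.51), Δ to OW-C = (-40, -45, -0.36).
∂h/∂x = +0.004500, ∂h/∂y = +0.004000 (det = 300).
|∇h| = √(0.004500² + 0.004000²) = 0.006021

0.0060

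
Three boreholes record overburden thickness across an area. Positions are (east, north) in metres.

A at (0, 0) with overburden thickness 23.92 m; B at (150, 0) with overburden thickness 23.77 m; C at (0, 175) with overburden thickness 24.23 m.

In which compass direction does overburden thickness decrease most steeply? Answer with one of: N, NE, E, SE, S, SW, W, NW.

SE

∂d/∂x = (23.77 − 23.92) / (150 − 0) = -0.001000
∂d/∂y = (24.23 − 23.92) / (175 − 0) = +0.001771
Steepest decrease is along −∇f = (+0.001000 E, -0.001771 N) → southeast.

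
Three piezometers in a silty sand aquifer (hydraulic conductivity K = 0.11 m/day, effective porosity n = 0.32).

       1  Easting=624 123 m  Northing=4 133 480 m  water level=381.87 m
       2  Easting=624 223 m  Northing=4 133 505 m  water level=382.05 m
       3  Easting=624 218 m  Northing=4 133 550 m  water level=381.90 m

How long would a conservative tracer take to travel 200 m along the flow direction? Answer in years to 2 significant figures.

With h = a·x + b·y + c and 1 as origin, the differences give:
  100·a + 25·b = +0.18
  95·a + 70·b = +0.03
Eliminate b (×70 and ×25, subtract): 4625·a = 11.850 → a = ∂h/∂x = +0.002562
Back-substitute: b = ∂h/∂y = -0.003049.
|∇h| = √(0.002562² + -0.003049²) = 0.003982
Seepage velocity v = K·i/n = 0.11 × 0.003982 / 0.32 = 0.001369 m/day.
t = 200 / 0.001369 = 1.461e+05 days = 400 years.

400 years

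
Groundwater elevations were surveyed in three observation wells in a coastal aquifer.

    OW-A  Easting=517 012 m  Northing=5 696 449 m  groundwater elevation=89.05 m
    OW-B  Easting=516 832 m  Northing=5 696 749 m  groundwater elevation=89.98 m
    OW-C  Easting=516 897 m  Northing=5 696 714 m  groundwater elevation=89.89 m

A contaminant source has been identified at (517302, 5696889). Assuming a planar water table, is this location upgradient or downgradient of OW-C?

upgradient

With h = a·x + b·y + c and OW-A as origin, the differences give:
  (-180)·a + 300·b = +0.93
  (-115)·a + 265·b = +0.84
Eliminate b (×265 and ×300, subtract): -13200·a = -5.550 → a = ∂h/∂x = +0.0004205
Back-substitute: b = ∂h/∂y = +0.003352.
Head at (517302, 5696889) = 89.05 + (+0.0004205)·(290) + (+0.003352)·(440) = 90.65 m.
That is higher than the 89.89 m at OW-C, so the point is upgradient.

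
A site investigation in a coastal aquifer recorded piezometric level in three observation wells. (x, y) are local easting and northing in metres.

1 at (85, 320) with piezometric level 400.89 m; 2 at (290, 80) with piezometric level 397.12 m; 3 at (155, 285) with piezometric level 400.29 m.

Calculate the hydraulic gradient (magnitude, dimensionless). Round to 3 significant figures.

0.0147

Differences from 1: to 2 (Δx, Δy, Δh) = (205, -240, -3.77); to 3 = (70, -35, -0.60).
Determinant of the coordinate differences = 205·(-35) − 70·(-240) = 9625.
∂h/∂x = [(-3.77)·(-35) − (-0.60)·(-240)] / 9625 = -0.001252
∂h/∂y = [205·(-0.60) − 70·(-3.77)] / 9625 = +0.01464
|∇h| = √(-0.001252² + 0.01464²) = 0.01469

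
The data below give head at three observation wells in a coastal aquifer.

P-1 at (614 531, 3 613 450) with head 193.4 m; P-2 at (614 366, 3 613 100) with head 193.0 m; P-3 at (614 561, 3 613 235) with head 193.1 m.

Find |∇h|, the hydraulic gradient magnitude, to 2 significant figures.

0.0014

Differences from P-1: to P-2 (Δx, Δy, Δh) = (-165, -350, -0.4); to P-3 = (30, -215, -0.3).
Determinant of the coordinate differences = (-165)·(-215) − 30·(-350) = 45975.
∂h/∂x = [(-0.4)·(-215) − (-0.3)·(-350)] / 45975 = -0.0004133
∂h/∂y = [(-165)·(-0.3) − 30·(-0.4)] / 45975 = +0.001338
|∇h| = √(-0.0004133² + 0.001338²) = 0.0014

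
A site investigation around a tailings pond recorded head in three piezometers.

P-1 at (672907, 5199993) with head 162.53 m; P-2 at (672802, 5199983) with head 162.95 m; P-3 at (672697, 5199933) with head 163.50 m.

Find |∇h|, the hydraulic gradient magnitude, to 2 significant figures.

With h = a·x + b·y + c and P-1 as origin, the differences give:
  (-105)·a + (-10)·b = +0.42
  (-210)·a + (-60)·b = +0.97
Eliminate b (×(-60) and ×(-10), subtract): 4200·a = -15.500 → a = ∂h/∂x = -0.003690
Back-substitute: b = ∂h/∂y = -0.003250.
|∇h| = √(-0.003690² + -0.003250²) = 0.004917

0.0049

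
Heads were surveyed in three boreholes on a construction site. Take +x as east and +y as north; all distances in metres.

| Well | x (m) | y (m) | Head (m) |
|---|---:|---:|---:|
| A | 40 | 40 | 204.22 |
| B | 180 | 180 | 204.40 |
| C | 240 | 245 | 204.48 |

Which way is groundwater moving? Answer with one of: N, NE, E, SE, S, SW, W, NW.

SW

Differences from A: to B (Δx, Δy, Δh) = (140, 140, +0.18); to C = (200, 205, +0.26).
Determinant of the coordinate differences = 140·205 − 200·140 = 700.
∂h/∂x = [(+0.18)·205 − (+0.26)·140] / 700 = +0.0007143
∂h/∂y = [140·(+0.26) − 200·(+0.18)] / 700 = +0.0005714
Flow = −∇h = (-0.0007143 east, -0.0005714 north), which points southwest.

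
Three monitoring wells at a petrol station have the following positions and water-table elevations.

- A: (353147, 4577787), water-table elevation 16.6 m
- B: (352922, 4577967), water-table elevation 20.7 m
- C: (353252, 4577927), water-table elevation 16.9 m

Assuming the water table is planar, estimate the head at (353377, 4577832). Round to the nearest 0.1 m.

Differences from A: to B (Δx, Δy, Δh) = (-225, 180, +4.1); to C = (105, 140, +0.3).
Solve a·Δx + b·Δy = Δh: det = (-225)·140 − 105·180 = -50400.
∂h/∂x = [(+4.1)·140 − (+0.3)·180] / -50400 = -0.01032
∂h/∂y = [(-225)·(+0.3) − 105·(+4.1)] / -50400 = +0.009881
h(353377, 4577832) = 16.6 + (-0.01032)·(230) + (+0.009881)·(45) = 16.6 -2.373 +0.445 = 14.672 m.

14.7 m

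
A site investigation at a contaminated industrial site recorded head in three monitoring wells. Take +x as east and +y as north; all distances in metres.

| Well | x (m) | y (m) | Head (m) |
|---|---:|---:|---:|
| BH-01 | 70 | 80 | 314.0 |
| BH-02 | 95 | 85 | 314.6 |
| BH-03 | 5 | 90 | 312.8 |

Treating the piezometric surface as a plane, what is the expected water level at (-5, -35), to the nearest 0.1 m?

310.6 m

Three-point gradient (reference BH-01): Δ to BH-02 = (25, 5, +0.6), Δ to BH-03 = (-65, 10, -1.2).
∂h/∂x = +0.02087, ∂h/∂y = +0.01565 (det = 575).
h(-5, -35) = 314.0 + (+0.02087)·(-75) + (+0.01565)·(-115) = 314.0 -1.565 -1.800 = 310.635 m.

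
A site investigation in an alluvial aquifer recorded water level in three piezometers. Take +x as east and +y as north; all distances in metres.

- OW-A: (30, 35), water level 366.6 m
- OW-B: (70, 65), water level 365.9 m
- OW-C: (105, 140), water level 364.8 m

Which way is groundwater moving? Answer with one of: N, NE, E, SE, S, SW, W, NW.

With h = a·x + b·y + c and OW-A as origin, the differences give:
  40·a + 30·b = -0.7
  75·a + 105·b = -1.8
Eliminate b (×105 and ×30, subtract): 1950·a = -19.50 → a = ∂h/∂x = -0.01000
Back-substitute: b = ∂h/∂y = -0.010000.
Flow = −∇h = (+0.01000 east, +0.010000 north), which points northeast.

NE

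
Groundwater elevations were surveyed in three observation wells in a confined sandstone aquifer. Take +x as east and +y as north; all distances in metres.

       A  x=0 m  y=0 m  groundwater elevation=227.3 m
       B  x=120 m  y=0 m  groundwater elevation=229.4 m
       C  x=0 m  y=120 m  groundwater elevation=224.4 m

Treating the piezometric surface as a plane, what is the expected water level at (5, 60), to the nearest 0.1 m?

225.9 m

∂h/∂x = (229.4 − 227.3) / (120 − 0) = +0.01750
∂h/∂y = (224.4 − 227.3) / (120 − 0) = -0.02417
h(5, 60) = 227.3 + (+0.01750)·(5) + (-0.02417)·(60) = 227.3 +0.087 -1.450 = 225.938 m.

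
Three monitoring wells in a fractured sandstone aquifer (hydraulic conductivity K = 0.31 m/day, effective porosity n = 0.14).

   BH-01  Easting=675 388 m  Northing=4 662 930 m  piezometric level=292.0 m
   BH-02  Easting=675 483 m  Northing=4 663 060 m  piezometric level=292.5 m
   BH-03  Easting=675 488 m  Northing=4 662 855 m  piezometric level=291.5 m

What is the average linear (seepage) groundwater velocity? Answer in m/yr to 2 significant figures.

Differences from BH-01: to BH-02 (Δx, Δy, Δh) = (95, 130, +0.5); to BH-03 = (100, -75, -0.5).
Determinant of the coordinate differences = 95·(-75) − 100·130 = -20125.
∂h/∂x = [(+0.5)·(-75) − (-0.5)·130] / -20125 = -0.001366
∂h/∂y = [95·(-0.5) − 100·(+0.5)] / -20125 = +0.004845
|∇h| = √(-0.001366² + 0.004845²) = 0.005034
Seepage velocity v = K·i/n = 0.31 × 0.005034 / 0.14 = 0.01115 m/day = 4.073 m/yr.

4.1 m/yr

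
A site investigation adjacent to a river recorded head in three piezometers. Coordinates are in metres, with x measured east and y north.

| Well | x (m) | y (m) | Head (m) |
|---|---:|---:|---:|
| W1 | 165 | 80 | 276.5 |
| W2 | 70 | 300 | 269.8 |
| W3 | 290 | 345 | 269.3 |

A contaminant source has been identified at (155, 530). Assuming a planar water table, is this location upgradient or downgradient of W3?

Taking W1 as reference: W2−W1 = (-95, 220, -6.7); W3−W1 = (125, 265, -7.2).
Determinant of the coordinate differences = (-95)·265 − 125·220 = -52675.
∂h/∂x = [(-6.7)·265 − (-7.2)·220] / -52675 = +0.003636
∂h/∂y = [(-95)·(-7.2) − 125·(-6.7)] / -52675 = -0.02888
Head at (155, 530) = 276.5 + (+0.003636)·(-10) + (-0.02888)·(450) = 263.47 m.
That is lower than the 269.3 m at W3, so the point is downgradient.

downgradient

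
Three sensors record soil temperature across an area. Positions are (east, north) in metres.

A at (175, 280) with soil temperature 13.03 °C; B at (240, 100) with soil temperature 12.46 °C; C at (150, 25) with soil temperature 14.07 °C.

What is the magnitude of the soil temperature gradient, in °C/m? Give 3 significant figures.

0.0160 °C/m

Taking A as reference: B−A = (65, -180, -0.57); C−A = (-25, -255, +1.04).
Solve a·Δx + b·Δy = ΔT: det = 65·(-255) − (-25)·(-180) = -21075.
∂T/∂x = [(-0.57)·(-255) − (+1.04)·(-180)] / -21075 = -0.01578
∂T/∂y = [65·(+1.04) − (-25)·(-0.57)] / -21075 = -0.002531
|∇f| = √(-0.01578² + -0.002531²) = 0.01598 °C/m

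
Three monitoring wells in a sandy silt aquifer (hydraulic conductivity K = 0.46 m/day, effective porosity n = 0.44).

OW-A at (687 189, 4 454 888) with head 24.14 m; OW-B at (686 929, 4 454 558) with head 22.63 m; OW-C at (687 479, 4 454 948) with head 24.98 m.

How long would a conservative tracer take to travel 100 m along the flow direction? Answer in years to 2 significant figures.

73 years

Three-point gradient (reference OW-A): Δ to OW-B = (-260, -330, -1.51), Δ to OW-C = (290, 60, +0.84).
∂h/∂x = +0.002330, ∂h/∂y = +0.002740 (det = 80100).
|∇h| = √(0.002330² + 0.002740²) = 0.003597
Seepage velocity v = K·i/n = 0.46 × 0.003597 / 0.44 = 0.003761 m/day.
t = 100 / 0.003761 = 2.659e+04 days = 72.8 years.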